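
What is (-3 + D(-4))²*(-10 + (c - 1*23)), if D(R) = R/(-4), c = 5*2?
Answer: -92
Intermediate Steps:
c = 10
D(R) = -R/4 (D(R) = R*(-¼) = -R/4)
(-3 + D(-4))²*(-10 + (c - 1*23)) = (-3 - ¼*(-4))²*(-10 + (10 - 1*23)) = (-3 + 1)²*(-10 + (10 - 23)) = (-2)²*(-10 - 13) = 4*(-23) = -92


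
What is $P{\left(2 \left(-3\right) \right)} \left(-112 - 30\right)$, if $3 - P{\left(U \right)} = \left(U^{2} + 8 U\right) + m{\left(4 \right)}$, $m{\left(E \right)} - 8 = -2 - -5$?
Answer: $-568$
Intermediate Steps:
$m{\left(E \right)} = 11$ ($m{\left(E \right)} = 8 - -3 = 8 + \left(-2 + 5\right) = 8 + 3 = 11$)
$P{\left(U \right)} = -8 - U^{2} - 8 U$ ($P{\left(U \right)} = 3 - \left(\left(U^{2} + 8 U\right) + 11\right) = 3 - \left(11 + U^{2} + 8 U\right) = -8 - U^{2} - 8 U$)
$P{\left(2 \left(-3\right) \right)} \left(-112 - 30\right) = \left(-8 - \left(2 \left(-3\right)\right)^{2} - 8 \cdot 2 \left(-3\right)\right) \left(-112 - 30\right) = \left(-8 - \left(-6\right)^{2} - -48\right) \left(-142\right) = \left(-8 - 36 + 48\right) \left(-142\right) = 4 \left(-142\right) = -568$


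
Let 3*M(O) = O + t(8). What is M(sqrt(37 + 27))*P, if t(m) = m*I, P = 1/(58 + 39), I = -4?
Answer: -8/97 ≈ -0.082474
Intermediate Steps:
P = 1/97 ≈ 0.010309
t(m) = -4*m (t(m) = m*(-4) = -4*m)
M(O) = -32/3 + O/3 (M(O) = (O - 4*8)/3 = (O - 32)/3 = (-32 + O)/3 = -32/3 + O/3)
M(sqrt(37 + 27))*P = (-32/3 + sqrt(37 + 27)/3)*(1/97) = (-32/3 + sqrt(64)/3)*(1/97) = (-32/3 + (1/3)*8)*(1/97) = (-32/3 + 8/3)*(1/97) = -8*1/97 = -8/97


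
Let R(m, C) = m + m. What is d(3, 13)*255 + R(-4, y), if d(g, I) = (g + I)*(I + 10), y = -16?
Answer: 93832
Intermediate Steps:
d(g, I) = (10 + I)*(I + g) (d(g, I) = (I + g)*(10 + I) = (10 + I)*(I + g))
R(m, C) = 2*m
d(3, 13)*255 + R(-4, y) = (13² + 10*13 + 10*3 + 13*3)*255 + 2*(-4) = (169 + 130 + 30 + 39)*255 - 8 = 368*255 - 8 = 93840 - 8 = 93832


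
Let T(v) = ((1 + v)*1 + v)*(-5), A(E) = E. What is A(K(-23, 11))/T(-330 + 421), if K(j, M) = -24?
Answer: 8/305 ≈ 0.026230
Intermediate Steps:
T(v) = -5 - 10*v (T(v) = ((1 + v) + v)*(-5) = (1 + 2*v)*(-5) = -5 - 10*v)
A(K(-23, 11))/T(-330 + 421) = -24/(-5 - 10*(-330 + 421)) = -24/(-5 - 10*91) = -24/(-5 - 910) = -24/(-915) = -24*(-1/915) = 8/305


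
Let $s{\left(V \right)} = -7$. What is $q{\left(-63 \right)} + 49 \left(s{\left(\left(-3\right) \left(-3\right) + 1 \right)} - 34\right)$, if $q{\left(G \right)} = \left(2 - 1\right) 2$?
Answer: $-2007$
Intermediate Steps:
$q{\left(G \right)} = 2$ ($q{\left(G \right)} = 1 \cdot 2 = 2$)
$q{\left(-63 \right)} + 49 \left(s{\left(\left(-3\right) \left(-3\right) + 1 \right)} - 34\right) = 2 + 49 \left(-7 - 34\right) = 2 + 49 \left(-41\right) = 2 - 2009 = -2007$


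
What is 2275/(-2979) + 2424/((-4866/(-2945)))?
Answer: 3542509595/2415969 ≈ 1466.3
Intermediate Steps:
2275/(-2979) + 2424/((-4866/(-2945))) = 2275*(-1/2979) + 2424/((-4866*(-1/2945))) = -2275/2979 + 2424/(4866/2945) = -2275/2979 + 2424*(2945/4866) = -2275/2979 + 1189780/811 = 3542509595/2415969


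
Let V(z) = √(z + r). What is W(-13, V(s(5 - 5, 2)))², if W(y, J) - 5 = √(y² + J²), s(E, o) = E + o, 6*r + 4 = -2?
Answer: (5 + √170)² ≈ 325.38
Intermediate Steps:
r = -1 (r = -⅔ + (⅙)*(-2) = -⅔ - ⅓ = -1)
V(z) = √(-1 + z) (V(z) = √(z - 1) = √(-1 + z))
W(y, J) = 5 + √(J² + y²) (W(y, J) = 5 + √(y² + J²) = 5 + √(J² + y²))
W(-13, V(s(5 - 5, 2)))² = (5 + √((√(-1 + ((5 - 5) + 2)))² + (-13)²))² = (5 + √((√(-1 + (0 + 2)))² + 169))² = (5 + √((√(-1 + 2))² + 169))² = (5 + √((√1)² + 169))² = (5 + √(1² + 169))² = (5 + √(1 + 169))² = (5 + √170)²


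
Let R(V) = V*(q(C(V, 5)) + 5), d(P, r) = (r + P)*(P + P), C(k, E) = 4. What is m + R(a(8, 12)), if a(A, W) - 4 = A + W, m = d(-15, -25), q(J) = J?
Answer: 1416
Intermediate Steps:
d(P, r) = 2*P*(P + r) (d(P, r) = (P + r)*(2*P) = 2*P*(P + r))
m = 1200 (m = 2*(-15)*(-15 - 25) = 2*(-15)*(-40) = 1200)
a(A, W) = 4 + A + W (a(A, W) = 4 + (A + W) = 4 + A + W)
R(V) = 9*V (R(V) = V*(4 + 5) = V*9 = 9*V)
m + R(a(8, 12)) = 1200 + 9*(4 + 8 + 12) = 1200 + 9*24 = 1200 + 216 = 1416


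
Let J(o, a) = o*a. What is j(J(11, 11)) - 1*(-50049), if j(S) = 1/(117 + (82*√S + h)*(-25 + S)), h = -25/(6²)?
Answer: 13009086426/259927 ≈ 50049.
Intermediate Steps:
h = -25/36 ≈ -0.69444
J(o, a) = a*o
j(S) = 1/(117 + (-25 + S)*(-25/36 + 82*√S)) (j(S) = 1/(117 + (82*√S - 25/36)*(-25 + S)) = 1/(117 + (-25/36 + 82*√S)*(-25 + S)) = 1/(117 + (-25 + S)*(-25/36 + 82*√S)))
j(J(11, 11)) - 1*(-50049) = 36/(4837 - 73800*√(11*11) - 275*11 + 2952*(11*11)^(3/2)) - 1*(-50049) = 36/(4837 - 73800*√121 - 25*121 + 2952*121^(3/2)) + 50049 = 36/(4837 - 73800*11 - 3025 + 2952*1331) + 50049 = 36/(4837 - 811800 - 3025 + 3929112) + 50049 = 36/3119124 + 50049 = 36*(1/3119124) + 50049 = 3/259927 + 50049 = 13009086426/259927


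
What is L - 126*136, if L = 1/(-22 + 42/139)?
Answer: -51682315/3016 ≈ -17136.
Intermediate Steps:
L = -139/3016 (L = 1/(-22 + 42*(1/139)) = 1/(-22 + 42/139) = 1/(-3016/139) = -139/3016 ≈ -0.046088)
L - 126*136 = -139/3016 - 126*136 = -139/3016 - 17136 = -51682315/3016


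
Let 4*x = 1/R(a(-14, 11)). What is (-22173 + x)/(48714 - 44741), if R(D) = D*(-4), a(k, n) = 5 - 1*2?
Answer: -1064305/190704 ≈ -5.5809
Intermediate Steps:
a(k, n) = 3 (a(k, n) = 5 - 2 = 3)
R(D) = -4*D
x = -1/48 (x = 1/(4*((-4*3))) = (¼)/(-12) = (¼)*(-1/12) = -1/48 ≈ -0.020833)
(-22173 + x)/(48714 - 44741) = (-22173 - 1/48)/(48714 - 44741) = -1064305/48/3973 = -1064305/48*1/3973 = -1064305/190704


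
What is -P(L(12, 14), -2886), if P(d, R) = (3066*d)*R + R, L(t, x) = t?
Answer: 106184598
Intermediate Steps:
P(d, R) = R + 3066*R*d (P(d, R) = 3066*R*d + R = R + 3066*R*d)
-P(L(12, 14), -2886) = -(-2886)*(1 + 3066*12) = -(-2886)*(1 + 36792) = -(-2886)*36793 = -1*(-106184598) = 106184598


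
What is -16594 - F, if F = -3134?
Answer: -13460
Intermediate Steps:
-16594 - F = -16594 - 1*(-3134) = -16594 + 3134 = -13460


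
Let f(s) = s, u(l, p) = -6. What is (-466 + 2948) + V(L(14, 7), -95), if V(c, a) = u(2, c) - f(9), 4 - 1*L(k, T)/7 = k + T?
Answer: 2467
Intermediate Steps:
L(k, T) = 28 - 7*T - 7*k (L(k, T) = 28 - 7*(k + T) = 28 - 7*(T + k) = 28 + (-7*T - 7*k) = 28 - 7*T - 7*k)
V(c, a) = -15 (V(c, a) = -6 - 1*9 = -6 - 9 = -15)
(-466 + 2948) + V(L(14, 7), -95) = (-466 + 2948) - 15 = 2482 - 15 = 2467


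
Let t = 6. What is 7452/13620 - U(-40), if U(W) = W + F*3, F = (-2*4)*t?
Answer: 209461/1135 ≈ 184.55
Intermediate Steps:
F = -48 (F = -2*4*6 = -8*6 = -48)
U(W) = -144 + W (U(W) = W - 48*3 = W - 144 = -144 + W)
7452/13620 - U(-40) = 7452/13620 - (-144 - 40) = 7452*(1/13620) - 1*(-184) = 621/1135 + 184 = 209461/1135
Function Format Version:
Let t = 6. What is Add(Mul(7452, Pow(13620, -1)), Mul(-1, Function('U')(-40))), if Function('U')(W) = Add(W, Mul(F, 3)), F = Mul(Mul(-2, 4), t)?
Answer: Rational(209461, 1135) ≈ 184.55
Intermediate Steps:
F = -48 (F = Mul(Mul(-2, 4), 6) = Mul(-8, 6) = -48)
Function('U')(W) = Add(-144, W) (Function('U')(W) = Add(W, Mul(-48, 3)) = Add(W, -144) = Add(-144, W))
Add(Mul(7452, Pow(13620, -1)), Mul(-1, Function('U')(-40))) = Add(Mul(7452, Pow(13620, -1)), Mul(-1, Add(-144, -40))) = Add(Mul(7452, Rational(1, 13620)), Mul(-1, -184)) = Add(Rational(621, 1135), 184) = Rational(209461, 1135)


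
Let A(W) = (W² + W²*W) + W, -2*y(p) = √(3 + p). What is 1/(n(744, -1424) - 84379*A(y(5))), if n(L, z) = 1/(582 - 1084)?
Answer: 14175897178/8373036040563621 + 21263845516*√2/8373036040563621 ≈ 5.2845e-6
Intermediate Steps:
y(p) = -√(3 + p)/2
n(L, z) = -1/502 (n(L, z) = 1/(-502) = -1/502)
A(W) = W + W² + W³ (A(W) = (W² + W³) + W = W + W² + W³)
1/(n(744, -1424) - 84379*A(y(5))) = 1/(-1/502 - 84379*(-√(3 + 5)/2)*(1 - √(3 + 5)/2 + (-√(3 + 5)/2)²)) = 1/(-1/502 - 84379*(-√2)*(1 - √2 + (-√2)²)) = 1/(-1/502 - 84379*(-√2)*(1 - √2 + 2)) = 1/(-1/502 - 84379*(-√2)*(3 - √2)) = 1/(-1/502 - (-84379)*√2*(3 - √2)) = 1/(-1/502 + 84379*√2*(3 - √2))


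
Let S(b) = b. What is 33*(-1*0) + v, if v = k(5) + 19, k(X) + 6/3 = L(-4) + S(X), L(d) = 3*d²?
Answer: 70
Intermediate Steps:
k(X) = 46 + X (k(X) = -2 + (3*(-4)² + X) = -2 + (3*16 + X) = -2 + (48 + X) = 46 + X)
v = 70 (v = (46 + 5) + 19 = 51 + 19 = 70)
33*(-1*0) + v = 33*(-1*0) + 70 = 33*0 + 70 = 0 + 70 = 70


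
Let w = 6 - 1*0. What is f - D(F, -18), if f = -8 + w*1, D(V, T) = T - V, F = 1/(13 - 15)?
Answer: 31/2 ≈ 15.500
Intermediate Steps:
F = -½ (F = 1/(-2) = -½ ≈ -0.50000)
w = 6 (w = 6 + 0 = 6)
f = -2 (f = -8 + 6*1 = -8 + 6 = -2)
f - D(F, -18) = -2 - (-18 - 1*(-½)) = -2 - (-18 + ½) = -2 - 1*(-35/2) = -2 + 35/2 = 31/2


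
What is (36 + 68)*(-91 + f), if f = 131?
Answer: 4160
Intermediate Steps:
(36 + 68)*(-91 + f) = (36 + 68)*(-91 + 131) = 104*40 = 4160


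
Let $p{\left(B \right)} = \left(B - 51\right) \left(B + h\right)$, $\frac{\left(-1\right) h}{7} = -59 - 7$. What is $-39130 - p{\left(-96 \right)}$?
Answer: $14672$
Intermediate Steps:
$h = 462$ ($h = - 7 \left(-59 - 7\right) = \left(-7\right) \left(-66\right) = 462$)
$p{\left(B \right)} = \left(-51 + B\right) \left(462 + B\right)$ ($p{\left(B \right)} = \left(B - 51\right) \left(B + 462\right) = \left(-51 + B\right) \left(462 + B\right)$)
$-39130 - p{\left(-96 \right)} = -39130 - \left(-23562 + \left(-96\right)^{2} + 411 \left(-96\right)\right) = -39130 - \left(-23562 + 9216 - 39456\right) = -39130 - -53802 = -39130 + 53802 = 14672$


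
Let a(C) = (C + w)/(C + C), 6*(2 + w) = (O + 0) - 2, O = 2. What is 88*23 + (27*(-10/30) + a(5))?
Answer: 20153/10 ≈ 2015.3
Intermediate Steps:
w = -2 (w = -2 + ((2 + 0) - 2)/6 = -2 + (2 - 2)/6 = -2 + (⅙)*0 = -2 + 0 = -2)
a(C) = (-2 + C)/(2*C) (a(C) = (C - 2)/(C + C) = (-2 + C)/((2*C)) = (-2 + C)*(1/(2*C)) = (-2 + C)/(2*C))
88*23 + (27*(-10/30) + a(5)) = 88*23 + (27*(-10/30) + (½)*(-2 + 5)/5) = 2024 + (27*(-10*1/30) + (½)*(⅕)*3) = 2024 + (27*(-⅓) + 3/10) = 2024 + (-9 + 3/10) = 2024 - 87/10 = 20153/10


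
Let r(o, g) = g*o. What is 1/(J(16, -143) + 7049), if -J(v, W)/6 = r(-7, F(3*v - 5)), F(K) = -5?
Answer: 1/6839 ≈ 0.00014622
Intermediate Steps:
J(v, W) = -210 (J(v, W) = -(-30)*(-7) = -6*35 = -210)
1/(J(16, -143) + 7049) = 1/(-210 + 7049) = 1/6839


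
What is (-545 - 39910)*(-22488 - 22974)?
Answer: 1839165210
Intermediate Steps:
(-545 - 39910)*(-22488 - 22974) = -40455*(-45462) = 1839165210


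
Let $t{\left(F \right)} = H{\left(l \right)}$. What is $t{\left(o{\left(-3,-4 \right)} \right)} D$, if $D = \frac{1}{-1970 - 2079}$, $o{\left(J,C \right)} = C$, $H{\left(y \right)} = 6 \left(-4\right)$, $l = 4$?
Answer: $\frac{24}{4049} \approx 0.0059274$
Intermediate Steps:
$H{\left(y \right)} = -24$
$t{\left(F \right)} = -24$
$D = - \frac{1}{4049}$ ($D = \frac{1}{-4049} = - \frac{1}{4049} \approx -0.00024697$)
$t{\left(o{\left(-3,-4 \right)} \right)} D = \left(-24\right) \left(- \frac{1}{4049}\right) = \frac{24}{4049}$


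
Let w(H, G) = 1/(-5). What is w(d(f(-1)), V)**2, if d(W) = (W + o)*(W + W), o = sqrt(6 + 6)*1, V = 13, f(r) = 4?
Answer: 1/25 ≈ 0.040000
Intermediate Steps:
o = 2*sqrt(3) (o = sqrt(12)*1 = (2*sqrt(3))*1 = 2*sqrt(3) ≈ 3.4641)
d(W) = 2*W*(W + 2*sqrt(3)) (d(W) = (W + 2*sqrt(3))*(W + W) = (W + 2*sqrt(3))*(2*W) = 2*W*(W + 2*sqrt(3)))
w(H, G) = -1/5
w(d(f(-1)), V)**2 = (-1/5)**2 = 1/25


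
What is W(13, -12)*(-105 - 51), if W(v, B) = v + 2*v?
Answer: -6084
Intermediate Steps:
W(v, B) = 3*v
W(13, -12)*(-105 - 51) = (3*13)*(-105 - 51) = 39*(-156) = -6084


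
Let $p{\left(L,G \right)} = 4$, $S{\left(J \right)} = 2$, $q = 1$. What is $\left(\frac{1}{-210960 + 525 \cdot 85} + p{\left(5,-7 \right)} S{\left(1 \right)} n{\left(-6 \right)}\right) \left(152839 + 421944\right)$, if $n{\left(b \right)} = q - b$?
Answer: $\frac{5353965122297}{166335} \approx 3.2188 \cdot 10^{7}$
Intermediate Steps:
$n{\left(b \right)} = 1 - b$
$\left(\frac{1}{-210960 + 525 \cdot 85} + p{\left(5,-7 \right)} S{\left(1 \right)} n{\left(-6 \right)}\right) \left(152839 + 421944\right) = \left(\frac{1}{-210960 + 525 \cdot 85} + 4 \cdot 2 \left(1 - -6\right)\right) \left(152839 + 421944\right) = \left(\frac{1}{-210960 + 44625} + 8 \left(1 + 6\right)\right) 574783 = \left(\frac{1}{-166335} + 8 \cdot 7\right) 574783 = \left(- \frac{1}{166335} + 56\right) 574783 = \frac{9314759}{166335} \cdot 574783 = \frac{5353965122297}{166335}$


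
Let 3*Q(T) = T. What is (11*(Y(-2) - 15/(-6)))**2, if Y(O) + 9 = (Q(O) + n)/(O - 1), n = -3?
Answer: 1092025/324 ≈ 3370.4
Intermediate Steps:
Q(T) = T/3
Y(O) = -9 + (-3 + O/3)/(-1 + O) (Y(O) = -9 + (O/3 - 3)/(O - 1) = -9 + (-3 + O/3)/(-1 + O))
(11*(Y(-2) - 15/(-6)))**2 = (11*(2*(9 - 13*(-2))/(3*(-1 - 2)) - 15/(-6)))**2 = (11*((2/3)*(9 + 26)/(-3) - 15*(-1/6)))**2 = (11*((2/3)*(-1/3)*35 + 5/2))**2 = (11*(-70/9 + 5/2))**2 = (11*(-95/18))**2 = (-1045/18)**2 = 1092025/324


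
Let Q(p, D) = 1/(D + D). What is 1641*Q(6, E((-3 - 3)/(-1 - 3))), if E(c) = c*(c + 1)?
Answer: 1094/5 ≈ 218.80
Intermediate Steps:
E(c) = c*(1 + c)
Q(p, D) = 1/(2*D)
1641*Q(6, E((-3 - 3)/(-1 - 3))) = 1641*(1/(2*((((-3 - 3)/(-1 - 3))*(1 + (-3 - 3)/(-1 - 3)))))) = 1641*(1/(2*(((-6/(-4))*(1 - 6/(-4)))))) = 1641*(1/(2*(((-6*(-¼))*(1 - 6*(-¼)))))) = 1641*(1/(2*((3*(1 + 3/2)/2)))) = 1641*(1/(2*(((3/2)*(5/2))))) = 1641*(1/(2*(15/4))) = 1641*((½)*(4/15)) = 1641*(2/15) = 1094/5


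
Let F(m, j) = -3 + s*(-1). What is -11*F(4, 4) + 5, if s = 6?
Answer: 104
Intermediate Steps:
F(m, j) = -9 (F(m, j) = -3 + 6*(-1) = -3 - 6 = -9)
-11*F(4, 4) + 5 = -11*(-9) + 5 = 99 + 5 = 104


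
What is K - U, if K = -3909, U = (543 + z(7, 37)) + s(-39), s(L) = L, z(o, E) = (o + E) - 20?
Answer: -4437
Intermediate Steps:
z(o, E) = -20 + E + o (z(o, E) = (E + o) - 20 = -20 + E + o)
U = 528 (U = (543 + (-20 + 37 + 7)) - 39 = (543 + 24) - 39 = 567 - 39 = 528)
K - U = -3909 - 1*528 = -3909 - 528 = -4437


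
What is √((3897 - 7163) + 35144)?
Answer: 3*√3542 ≈ 178.54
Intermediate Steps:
√((3897 - 7163) + 35144) = √(-3266 + 35144) = √31878 = 3*√3542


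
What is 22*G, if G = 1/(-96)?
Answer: -11/48 ≈ -0.22917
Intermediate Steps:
G = -1/96 ≈ -0.010417
22*G = 22*(-1/96) = -11/48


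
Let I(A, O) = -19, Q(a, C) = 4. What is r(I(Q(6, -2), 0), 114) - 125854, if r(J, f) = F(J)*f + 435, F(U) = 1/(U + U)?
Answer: -125422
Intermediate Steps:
F(U) = 1/(2*U)
r(J, f) = 435 + f/(2*J) (r(J, f) = (1/(2*J))*f + 435 = f/(2*J) + 435 = 435 + f/(2*J))
r(I(Q(6, -2), 0), 114) - 125854 = (435 + (½)*114/(-19)) - 125854 = (435 + (½)*114*(-1/19)) - 125854 = (435 - 3) - 125854 = 432 - 125854 = -125422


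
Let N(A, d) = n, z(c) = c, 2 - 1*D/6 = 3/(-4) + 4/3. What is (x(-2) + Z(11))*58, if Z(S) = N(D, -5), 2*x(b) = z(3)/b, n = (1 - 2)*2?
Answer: -319/2 ≈ -159.50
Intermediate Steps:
D = 17/2 (D = 12 - 6*(3/(-4) + 4/3) = 12 - 6*(3*(-1/4) + 4*(1/3)) = 12 - 6*(-3/4 + 4/3) = 12 - 6*7/12 = 12 - 7/2 = 17/2 ≈ 8.5000)
n = -2 (n = -1*2 = -2)
x(b) = 3/(2*b) (x(b) = (3/b)/2 = 3/(2*b))
N(A, d) = -2
Z(S) = -2
(x(-2) + Z(11))*58 = ((3/2)/(-2) - 2)*58 = ((3/2)*(-1/2) - 2)*58 = (-3/4 - 2)*58 = -11/4*58 = -319/2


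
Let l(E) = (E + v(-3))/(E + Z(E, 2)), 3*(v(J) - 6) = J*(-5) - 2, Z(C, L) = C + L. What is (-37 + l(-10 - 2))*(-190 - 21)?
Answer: 514207/66 ≈ 7791.0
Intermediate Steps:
v(J) = 16/3 - 5*J/3 (v(J) = 6 + (J*(-5) - 2)/3 = 6 + (-5*J - 2)/3 = 6 + (-2 - 5*J)/3 = 6 + (-2/3 - 5*J/3) = 16/3 - 5*J/3)
l(E) = (31/3 + E)/(2 + 2*E) (l(E) = (E + (16/3 - 5/3*(-3)))/(E + (E + 2)) = (E + (16/3 + 5))/(E + (2 + E)) = (E + 31/3)/(2 + 2*E) = (31/3 + E)/(2 + 2*E))
(-37 + l(-10 - 2))*(-190 - 21) = (-37 + (31 + 3*(-10 - 2))/(6*(1 + (-10 - 2))))*(-190 - 21) = (-37 + (31 + 3*(-12))/(6*(1 - 12)))*(-211) = (-37 + (1/6)*(31 - 36)/(-11))*(-211) = (-37 + (1/6)*(-1/11)*(-5))*(-211) = (-37 + 5/66)*(-211) = -2437/66*(-211) = 514207/66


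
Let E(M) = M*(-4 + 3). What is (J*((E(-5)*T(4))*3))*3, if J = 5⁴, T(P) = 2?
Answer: 56250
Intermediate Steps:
E(M) = -M (E(M) = M*(-1) = -M)
J = 625
(J*((E(-5)*T(4))*3))*3 = (625*((-1*(-5)*2)*3))*3 = (625*((5*2)*3))*3 = (625*(10*3))*3 = (625*30)*3 = 18750*3 = 56250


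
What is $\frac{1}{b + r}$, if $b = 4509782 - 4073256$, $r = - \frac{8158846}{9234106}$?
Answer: $\frac{4617053}{2015459598455} \approx 2.2908 \cdot 10^{-6}$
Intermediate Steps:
$r = - \frac{4079423}{4617053}$ ($r = \left(-8158846\right) \frac{1}{9234106} = - \frac{4079423}{4617053} \approx -0.88356$)
$b = 436526$
$\frac{1}{b + r} = \frac{1}{436526 - \frac{4079423}{4617053}} = \frac{1}{\frac{2015459598455}{4617053}} = \frac{4617053}{2015459598455}$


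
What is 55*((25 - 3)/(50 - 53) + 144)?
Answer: 22550/3 ≈ 7516.7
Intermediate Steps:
55*((25 - 3)/(50 - 53) + 144) = 55*(22/(-3) + 144) = 55*(22*(-⅓) + 144) = 55*(-22/3 + 144) = 55*(410/3) = 22550/3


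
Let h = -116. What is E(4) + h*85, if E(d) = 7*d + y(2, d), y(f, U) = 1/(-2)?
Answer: -19665/2 ≈ -9832.5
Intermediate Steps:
y(f, U) = -½ (y(f, U) = 1*(-½) = -½)
E(d) = -½ + 7*d (E(d) = 7*d - ½ = -½ + 7*d)
E(4) + h*85 = (-½ + 7*4) - 116*85 = (-½ + 28) - 9860 = 55/2 - 9860 = -19665/2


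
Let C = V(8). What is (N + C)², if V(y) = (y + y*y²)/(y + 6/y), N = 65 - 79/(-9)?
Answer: 70425664/3969 ≈ 17744.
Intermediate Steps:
N = 664/9 (N = 65 - 79*(-⅑) = 65 + 79/9 = 664/9 ≈ 73.778)
V(y) = (y + y³)/(y + 6/y)
C = 416/7 (C = (8² + 8⁴)/(6 + 8²) = (64 + 4096)/(6 + 64) = 4160/70 = (1/70)*4160 = 416/7 ≈ 59.429)
(N + C)² = (664/9 + 416/7)² = (8392/63)² = 70425664/3969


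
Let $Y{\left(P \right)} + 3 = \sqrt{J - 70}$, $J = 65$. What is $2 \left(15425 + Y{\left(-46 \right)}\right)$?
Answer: $30844 + 2 i \sqrt{5} \approx 30844.0 + 4.4721 i$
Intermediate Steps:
$Y{\left(P \right)} = -3 + i \sqrt{5}$ ($Y{\left(P \right)} = -3 + \sqrt{65 - 70} = -3 + \sqrt{-5} = -3 + i \sqrt{5}$)
$2 \left(15425 + Y{\left(-46 \right)}\right) = 2 \left(15425 - \left(3 - i \sqrt{5}\right)\right) = 2 \left(15422 + i \sqrt{5}\right) = 30844 + 2 i \sqrt{5}$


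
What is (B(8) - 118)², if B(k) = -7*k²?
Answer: 320356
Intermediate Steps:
(B(8) - 118)² = (-7*8² - 118)² = (-7*64 - 118)² = (-448 - 118)² = (-566)² = 320356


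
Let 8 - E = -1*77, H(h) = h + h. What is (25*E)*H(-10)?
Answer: -42500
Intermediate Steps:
H(h) = 2*h
E = 85 (E = 8 - (-1)*77 = 8 - 1*(-77) = 8 + 77 = 85)
(25*E)*H(-10) = (25*85)*(2*(-10)) = 2125*(-20) = -42500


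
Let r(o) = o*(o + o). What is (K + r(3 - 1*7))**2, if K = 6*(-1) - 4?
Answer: 484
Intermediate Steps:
r(o) = 2*o**2 (r(o) = o*(2*o) = 2*o**2)
K = -10 (K = -6 - 4 = -10)
(K + r(3 - 1*7))**2 = (-10 + 2*(3 - 1*7)**2)**2 = (-10 + 2*(3 - 7)**2)**2 = (-10 + 2*(-4)**2)**2 = (-10 + 2*16)**2 = (-10 + 32)**2 = 22**2 = 484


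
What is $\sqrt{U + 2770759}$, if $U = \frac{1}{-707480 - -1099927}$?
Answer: $\frac{\sqrt{426737471549009478}}{392447} \approx 1664.6$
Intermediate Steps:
$U = \frac{1}{392447}$ ($U = \frac{1}{-707480 + 1099927} = \frac{1}{392447} \approx 2.5481 \cdot 10^{-6}$)
$\sqrt{U + 2770759} = \sqrt{\frac{1}{392447} + 2770759} = \sqrt{\frac{1087376057274}{392447}} = \frac{\sqrt{426737471549009478}}{392447}$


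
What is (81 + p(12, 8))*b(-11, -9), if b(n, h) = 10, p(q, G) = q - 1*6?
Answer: 870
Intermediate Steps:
p(q, G) = -6 + q (p(q, G) = q - 6 = -6 + q)
(81 + p(12, 8))*b(-11, -9) = (81 + (-6 + 12))*10 = (81 + 6)*10 = 87*10 = 870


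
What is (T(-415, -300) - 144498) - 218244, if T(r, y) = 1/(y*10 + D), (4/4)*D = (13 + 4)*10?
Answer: -1026559861/2830 ≈ -3.6274e+5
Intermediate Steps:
D = 170 (D = (13 + 4)*10 = 17*10 = 170)
T(r, y) = 1/(170 + 10*y) (T(r, y) = 1/(y*10 + 170) = 1/(10*y + 170) = 1/(170 + 10*y))
(T(-415, -300) - 144498) - 218244 = (1/(10*(17 - 300)) - 144498) - 218244 = ((⅒)/(-283) - 144498) - 218244 = ((⅒)*(-1/283) - 144498) - 218244 = (-1/2830 - 144498) - 218244 = -408929341/2830 - 218244 = -1026559861/2830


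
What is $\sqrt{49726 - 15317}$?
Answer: $\sqrt{34409} \approx 185.5$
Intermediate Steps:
$\sqrt{49726 - 15317} = \sqrt{34409}$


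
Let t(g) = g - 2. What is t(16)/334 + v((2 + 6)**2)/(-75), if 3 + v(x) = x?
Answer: -9662/12525 ≈ -0.77142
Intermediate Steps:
v(x) = -3 + x
t(g) = -2 + g
t(16)/334 + v((2 + 6)**2)/(-75) = (-2 + 16)/334 + (-3 + (2 + 6)**2)/(-75) = 14*(1/334) + (-3 + 8**2)*(-1/75) = 7/167 + (-3 + 64)*(-1/75) = 7/167 + 61*(-1/75) = 7/167 - 61/75 = -9662/12525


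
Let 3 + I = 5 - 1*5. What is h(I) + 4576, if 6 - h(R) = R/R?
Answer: 4581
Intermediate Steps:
I = -3 (I = -3 + (5 - 1*5) = -3 + (5 - 5) = -3 + 0 = -3)
h(R) = 5 (h(R) = 6 - R/R = 6 - 1*1 = 6 - 1 = 5)
h(I) + 4576 = 5 + 4576 = 4581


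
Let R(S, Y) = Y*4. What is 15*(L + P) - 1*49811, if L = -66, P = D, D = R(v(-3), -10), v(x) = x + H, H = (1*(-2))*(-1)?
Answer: -51401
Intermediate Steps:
H = 2 (H = -2*(-1) = 2)
v(x) = 2 + x (v(x) = x + 2 = 2 + x)
R(S, Y) = 4*Y
D = -40 (D = 4*(-10) = -40)
P = -40
15*(L + P) - 1*49811 = 15*(-66 - 40) - 1*49811 = 15*(-106) - 49811 = -1590 - 49811 = -51401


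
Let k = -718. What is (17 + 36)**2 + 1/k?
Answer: 2016861/718 ≈ 2809.0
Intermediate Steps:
(17 + 36)**2 + 1/k = (17 + 36)**2 + 1/(-718) = 53**2 - 1/718 = 2809 - 1/718 = 2016861/718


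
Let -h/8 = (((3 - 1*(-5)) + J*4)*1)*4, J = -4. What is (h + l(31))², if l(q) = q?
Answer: 82369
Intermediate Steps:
h = 256 (h = -8*((3 - 1*(-5)) - 4*4)*1*4 = -8*((3 + 5) - 16)*1*4 = -8*(8 - 16)*1*4 = -8*(-8*1)*4 = -(-64)*4 = -8*(-32) = 256)
(h + l(31))² = (256 + 31)² = 287² = 82369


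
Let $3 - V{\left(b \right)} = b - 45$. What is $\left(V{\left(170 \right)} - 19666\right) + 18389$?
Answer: $-1399$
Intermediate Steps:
$V{\left(b \right)} = 48 - b$ ($V{\left(b \right)} = 3 - \left(b - 45\right) = 3 - \left(-45 + b\right) = 48 - b$)
$\left(V{\left(170 \right)} - 19666\right) + 18389 = \left(\left(48 - 170\right) - 19666\right) + 18389 = \left(-122 - 19666\right) + 18389 = -19788 + 18389 = -1399$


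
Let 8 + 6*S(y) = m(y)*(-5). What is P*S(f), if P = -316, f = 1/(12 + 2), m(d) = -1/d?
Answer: -9796/3 ≈ -3265.3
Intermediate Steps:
f = 1/14 ≈ 0.071429
S(y) = -4/3 + 5/(6*y) (S(y) = -4/3 + (-1/y*(-5))/6 = -4/3 + (5/y)/6 = -4/3 + 5/(6*y))
P*S(f) = -158*(5 - 8*1/14)/(3*1/14) = -158*14*(5 - 4/7)/3 = -158*14*31/(3*7) = -316*31/3 = -9796/3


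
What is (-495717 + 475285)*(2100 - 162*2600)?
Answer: 8563051200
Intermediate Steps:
(-495717 + 475285)*(2100 - 162*2600) = -20432*(2100 - 421200) = -20432*(-419100) = 8563051200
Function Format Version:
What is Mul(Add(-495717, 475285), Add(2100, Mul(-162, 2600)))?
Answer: 8563051200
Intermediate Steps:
Mul(Add(-495717, 475285), Add(2100, Mul(-162, 2600))) = Mul(-20432, Add(2100, -421200)) = Mul(-20432, -419100) = 8563051200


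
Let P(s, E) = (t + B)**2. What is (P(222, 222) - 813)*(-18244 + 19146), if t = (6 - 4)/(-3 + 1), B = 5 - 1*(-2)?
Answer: -700854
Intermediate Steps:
B = 7 (B = 5 + 2 = 7)
t = -1 (t = 2/(-2) = 2*(-1/2) = -1)
P(s, E) = 36 (P(s, E) = (-1 + 7)**2 = 6**2 = 36)
(P(222, 222) - 813)*(-18244 + 19146) = (36 - 813)*(-18244 + 19146) = -777*902 = -700854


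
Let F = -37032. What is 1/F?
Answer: -1/37032 ≈ -2.7004e-5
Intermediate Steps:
1/F = 1/(-37032) = -1/37032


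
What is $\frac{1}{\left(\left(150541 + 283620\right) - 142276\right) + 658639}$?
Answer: $\frac{1}{950524} \approx 1.0521 \cdot 10^{-6}$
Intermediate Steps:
$\frac{1}{\left(\left(150541 + 283620\right) - 142276\right) + 658639} = \frac{1}{\left(434161 - 142276\right) + 658639} = \frac{1}{291885 + 658639} = \frac{1}{950524}$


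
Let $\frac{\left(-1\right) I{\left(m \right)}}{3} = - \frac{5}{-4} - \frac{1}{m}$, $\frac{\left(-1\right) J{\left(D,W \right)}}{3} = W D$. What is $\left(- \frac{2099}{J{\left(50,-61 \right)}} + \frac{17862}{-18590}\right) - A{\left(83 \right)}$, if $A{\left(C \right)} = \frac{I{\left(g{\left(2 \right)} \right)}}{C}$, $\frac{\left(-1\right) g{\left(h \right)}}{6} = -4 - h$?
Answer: $- \frac{41487937}{36200450} \approx -1.1461$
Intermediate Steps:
$g{\left(h \right)} = 24 + 6 h$ ($g{\left(h \right)} = - 6 \left(-4 - h\right) = 24 + 6 h$)
$J{\left(D,W \right)} = - 3 D W$ ($J{\left(D,W \right)} = - 3 W D = - 3 D W$)
$I{\left(m \right)} = - \frac{15}{4} + \frac{3}{m}$ ($I{\left(m \right)} = - 3 \left(- \frac{5}{-4} - \frac{1}{m}\right) = - 3 \left(\left(-5\right) \left(- \frac{1}{4}\right) - \frac{1}{m}\right) = - 3 \left(\frac{5}{4} - \frac{1}{m}\right) = - \frac{15}{4} + \frac{3}{m}$)
$A{\left(C \right)} = - \frac{11}{3 C}$ ($A{\left(C \right)} = \frac{- \frac{15}{4} + \frac{3}{24 + 6 \cdot 2}}{C} = \frac{- \frac{15}{4} + \frac{3}{24 + 12}}{C} = \frac{- \frac{15}{4} + \frac{3}{36}}{C} = \frac{- \frac{15}{4} + 3 \cdot \frac{1}{36}}{C} = \frac{- \frac{15}{4} + \frac{1}{12}}{C} = - \frac{11}{3 C}$)
$\left(- \frac{2099}{J{\left(50,-61 \right)}} + \frac{17862}{-18590}\right) - A{\left(83 \right)} = \left(- \frac{2099}{\left(-3\right) 50 \left(-61\right)} + \frac{17862}{-18590}\right) - - \frac{11}{3 \cdot 83} = \left(- \frac{2099}{9150} + 17862 \left(- \frac{1}{18590}\right)\right) - \left(- \frac{11}{3}\right) \frac{1}{83} = \left(\left(-2099\right) \frac{1}{9150} - \frac{687}{715}\right) - - \frac{11}{249} = \left(- \frac{2099}{9150} - \frac{687}{715}\right) + \frac{11}{249} = - \frac{1557367}{1308450} + \frac{11}{249} = - \frac{41487937}{36200450}$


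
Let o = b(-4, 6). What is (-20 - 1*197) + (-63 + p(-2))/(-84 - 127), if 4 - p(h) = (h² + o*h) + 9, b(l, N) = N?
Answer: -45727/211 ≈ -216.72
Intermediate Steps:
o = 6
p(h) = -5 - h² - 6*h (p(h) = 4 - ((h² + 6*h) + 9) = 4 - (9 + h² + 6*h) = 4 + (-9 - h² - 6*h) = -5 - h² - 6*h)
(-20 - 1*197) + (-63 + p(-2))/(-84 - 127) = (-20 - 1*197) + (-63 + (-5 - 1*(-2)² - 6*(-2)))/(-84 - 127) = (-20 - 197) + (-63 + (-5 - 1*4 + 12))/(-211) = -217 + (-63 + (-5 - 4 + 12))*(-1/211) = -217 + (-63 + 3)*(-1/211) = -217 - 60*(-1/211) = -217 + 60/211 = -45727/211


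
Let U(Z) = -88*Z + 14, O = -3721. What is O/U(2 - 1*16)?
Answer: -3721/1246 ≈ -2.9864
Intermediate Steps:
U(Z) = 14 - 88*Z
O/U(2 - 1*16) = -3721/(14 - 88*(2 - 1*16)) = -3721/(14 - 88*(2 - 16)) = -3721/(14 - 88*(-14)) = -3721/(14 + 1232) = -3721/1246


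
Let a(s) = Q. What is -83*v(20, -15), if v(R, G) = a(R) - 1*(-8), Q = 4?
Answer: -996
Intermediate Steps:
a(s) = 4
v(R, G) = 12 (v(R, G) = 4 - 1*(-8) = 4 + 8 = 12)
-83*v(20, -15) = -83*12 = -996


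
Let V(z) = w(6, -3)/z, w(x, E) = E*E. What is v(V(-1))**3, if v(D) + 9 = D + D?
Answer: -19683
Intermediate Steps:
w(x, E) = E**2
V(z) = 9/z (V(z) = (-3)**2/z = 9/z)
v(D) = -9 + 2*D (v(D) = -9 + (D + D) = -9 + 2*D)
v(V(-1))**3 = (-9 + 2*(9/(-1)))**3 = (-9 + 2*(9*(-1)))**3 = (-9 + 2*(-9))**3 = (-9 - 18)**3 = (-27)**3 = -19683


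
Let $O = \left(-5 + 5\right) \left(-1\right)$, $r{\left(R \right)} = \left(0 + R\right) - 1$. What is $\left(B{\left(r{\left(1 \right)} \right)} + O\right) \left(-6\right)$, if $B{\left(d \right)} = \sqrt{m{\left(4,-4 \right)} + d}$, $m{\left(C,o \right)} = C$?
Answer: $-12$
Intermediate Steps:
$r{\left(R \right)} = -1 + R$ ($r{\left(R \right)} = R - 1 = -1 + R$)
$O = 0$ ($O = 0 \left(-1\right) = 0$)
$B{\left(d \right)} = \sqrt{4 + d}$
$\left(B{\left(r{\left(1 \right)} \right)} + O\right) \left(-6\right) = \left(\sqrt{4 + \left(-1 + 1\right)} + 0\right) \left(-6\right) = \left(\sqrt{4 + 0} + 0\right) \left(-6\right) = \left(\sqrt{4} + 0\right) \left(-6\right) = \left(2 + 0\right) \left(-6\right) = 2 \left(-6\right) = -12$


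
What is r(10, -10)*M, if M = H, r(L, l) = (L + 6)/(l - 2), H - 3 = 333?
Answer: -448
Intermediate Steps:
H = 336 (H = 3 + 333 = 336)
r(L, l) = (6 + L)/(-2 + l)
M = 336
r(10, -10)*M = ((6 + 10)/(-2 - 10))*336 = (16/(-12))*336 = -1/12*16*336 = -4/3*336 = -448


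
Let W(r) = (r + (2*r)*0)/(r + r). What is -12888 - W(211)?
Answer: -25777/2 ≈ -12889.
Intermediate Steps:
W(r) = 1/2 (W(r) = (r + 0)/((2*r)) = r*(1/(2*r)) = 1/2)
-12888 - W(211) = -12888 - 1*1/2 = -12888 - 1/2 = -25777/2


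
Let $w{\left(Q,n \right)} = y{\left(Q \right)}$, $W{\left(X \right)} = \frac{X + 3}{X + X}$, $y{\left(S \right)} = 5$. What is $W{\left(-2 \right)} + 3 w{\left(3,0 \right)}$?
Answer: $\frac{59}{4} \approx 14.75$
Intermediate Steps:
$W{\left(X \right)} = \frac{3 + X}{2 X}$
$w{\left(Q,n \right)} = 5$
$W{\left(-2 \right)} + 3 w{\left(3,0 \right)} = \frac{3 - 2}{2 \left(-2\right)} + 3 \cdot 5 = \frac{1}{2} \left(- \frac{1}{2}\right) 1 + 15 = - \frac{1}{4} + 15 = \frac{59}{4}$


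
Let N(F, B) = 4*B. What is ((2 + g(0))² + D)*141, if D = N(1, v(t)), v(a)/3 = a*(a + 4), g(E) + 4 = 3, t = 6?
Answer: 101661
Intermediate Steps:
g(E) = -1 (g(E) = -4 + 3 = -1)
v(a) = 3*a*(4 + a) (v(a) = 3*(a*(a + 4)) = 3*(a*(4 + a)) = 3*a*(4 + a))
D = 720 (D = 4*(3*6*(4 + 6)) = 4*(3*6*10) = 4*180 = 720)
((2 + g(0))² + D)*141 = ((2 - 1)² + 720)*141 = (1² + 720)*141 = (1 + 720)*141 = 721*141 = 101661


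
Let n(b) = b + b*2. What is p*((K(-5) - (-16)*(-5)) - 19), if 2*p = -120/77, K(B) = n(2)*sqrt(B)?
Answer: 540/7 - 360*I*sqrt(5)/77 ≈ 77.143 - 10.454*I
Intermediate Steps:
n(b) = 3*b (n(b) = b + 2*b = 3*b)
K(B) = 6*sqrt(B) (K(B) = (3*2)*sqrt(B) = 6*sqrt(B))
p = -60/77 (p = (-120/77)/2 = (-120*1/77)/2 = (1/2)*(-120/77) = -60/77 ≈ -0.77922)
p*((K(-5) - (-16)*(-5)) - 19) = -60*((6*sqrt(-5) - (-16)*(-5)) - 19)/77 = -60*((6*(I*sqrt(5)) - 4*20) - 19)/77 = -60*((6*I*sqrt(5) - 80) - 19)/77 = -60*((-80 + 6*I*sqrt(5)) - 19)/77 = -60*(-99 + 6*I*sqrt(5))/77 = 540/7 - 360*I*sqrt(5)/77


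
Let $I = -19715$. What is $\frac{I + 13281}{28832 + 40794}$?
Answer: $- \frac{3217}{34813} \approx -0.092408$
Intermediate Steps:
$\frac{I + 13281}{28832 + 40794} = \frac{-19715 + 13281}{28832 + 40794} = - \frac{6434}{69626} = \left(-6434\right) \frac{1}{69626} = - \frac{3217}{34813}$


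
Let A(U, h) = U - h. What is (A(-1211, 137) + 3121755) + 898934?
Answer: 4019341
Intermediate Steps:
(A(-1211, 137) + 3121755) + 898934 = ((-1211 - 1*137) + 3121755) + 898934 = ((-1211 - 137) + 3121755) + 898934 = (-1348 + 3121755) + 898934 = 3120407 + 898934 = 4019341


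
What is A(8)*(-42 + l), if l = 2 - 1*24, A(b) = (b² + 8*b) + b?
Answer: -8704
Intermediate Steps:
A(b) = b² + 9*b
l = -22 (l = 2 - 24 = -22)
A(8)*(-42 + l) = (8*(9 + 8))*(-42 - 22) = (8*17)*(-64) = 136*(-64) = -8704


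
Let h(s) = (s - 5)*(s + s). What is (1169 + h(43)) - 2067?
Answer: 2370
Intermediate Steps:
h(s) = 2*s*(-5 + s) (h(s) = (-5 + s)*(2*s) = 2*s*(-5 + s))
(1169 + h(43)) - 2067 = (1169 + 2*43*(-5 + 43)) - 2067 = (1169 + 2*43*38) - 2067 = (1169 + 3268) - 2067 = 4437 - 2067 = 2370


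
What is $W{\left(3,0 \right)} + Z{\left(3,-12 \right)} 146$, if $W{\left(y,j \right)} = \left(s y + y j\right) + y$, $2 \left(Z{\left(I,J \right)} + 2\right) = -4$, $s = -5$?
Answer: $-596$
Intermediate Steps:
$Z{\left(I,J \right)} = -4$ ($Z{\left(I,J \right)} = -2 + \frac{1}{2} \left(-4\right) = -2 - 2 = -4$)
$W{\left(y,j \right)} = - 4 y + j y$ ($W{\left(y,j \right)} = \left(- 5 y + y j\right) + y = \left(- 5 y + j y\right) + y = - 4 y + j y$)
$W{\left(3,0 \right)} + Z{\left(3,-12 \right)} 146 = 3 \left(-4 + 0\right) - 584 = 3 \left(-4\right) - 584 = -12 - 584 = -596$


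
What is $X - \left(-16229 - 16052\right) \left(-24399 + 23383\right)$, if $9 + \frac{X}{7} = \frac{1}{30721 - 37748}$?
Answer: $- \frac{230468447100}{7027} \approx -3.2798 \cdot 10^{7}$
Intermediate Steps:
$X = - \frac{442708}{7027}$ ($X = -63 + \frac{7}{30721 - 37748} = -63 + \frac{7}{-7027} = -63 + 7 \left(- \frac{1}{7027}\right) = -63 - \frac{7}{7027} = - \frac{442708}{7027} \approx -63.001$)
$X - \left(-16229 - 16052\right) \left(-24399 + 23383\right) = - \frac{442708}{7027} - \left(-16229 - 16052\right) \left(-24399 + 23383\right) = - \frac{442708}{7027} - \left(-32281\right) \left(-1016\right) = - \frac{442708}{7027} - 32797496 = - \frac{230468447100}{7027}$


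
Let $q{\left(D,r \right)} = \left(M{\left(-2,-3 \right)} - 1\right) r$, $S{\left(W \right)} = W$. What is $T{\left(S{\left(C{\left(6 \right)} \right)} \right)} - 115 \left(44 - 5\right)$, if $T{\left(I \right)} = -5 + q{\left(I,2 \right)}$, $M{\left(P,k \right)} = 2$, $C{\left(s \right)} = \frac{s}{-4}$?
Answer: $-4488$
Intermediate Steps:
$C{\left(s \right)} = - \frac{s}{4}$ ($C{\left(s \right)} = s \left(- \frac{1}{4}\right) = - \frac{s}{4}$)
$q{\left(D,r \right)} = r$ ($q{\left(D,r \right)} = \left(2 - 1\right) r = 1 r = r$)
$T{\left(I \right)} = -3$ ($T{\left(I \right)} = -5 + 2 = -3$)
$T{\left(S{\left(C{\left(6 \right)} \right)} \right)} - 115 \left(44 - 5\right) = -3 - 115 \left(44 - 5\right) = -3 - 4485 = -4488$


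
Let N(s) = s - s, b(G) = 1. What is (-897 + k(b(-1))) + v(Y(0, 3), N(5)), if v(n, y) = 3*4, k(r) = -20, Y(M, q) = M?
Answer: -905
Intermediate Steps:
N(s) = 0
v(n, y) = 12
(-897 + k(b(-1))) + v(Y(0, 3), N(5)) = (-897 - 20) + 12 = -917 + 12 = -905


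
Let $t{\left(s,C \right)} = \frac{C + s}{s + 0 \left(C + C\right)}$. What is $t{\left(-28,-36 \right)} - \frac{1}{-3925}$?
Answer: $\frac{62807}{27475} \approx 2.286$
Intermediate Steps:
$t{\left(s,C \right)} = \frac{C + s}{s}$ ($t{\left(s,C \right)} = \frac{C + s}{s + 0 \cdot 2 C} = \frac{C + s}{s + 0} = \frac{C + s}{s}$)
$t{\left(-28,-36 \right)} - \frac{1}{-3925} = \frac{-36 - 28}{-28} - \frac{1}{-3925} = \left(- \frac{1}{28}\right) \left(-64\right) - - \frac{1}{3925} = \frac{16}{7} + \frac{1}{3925} = \frac{62807}{27475}$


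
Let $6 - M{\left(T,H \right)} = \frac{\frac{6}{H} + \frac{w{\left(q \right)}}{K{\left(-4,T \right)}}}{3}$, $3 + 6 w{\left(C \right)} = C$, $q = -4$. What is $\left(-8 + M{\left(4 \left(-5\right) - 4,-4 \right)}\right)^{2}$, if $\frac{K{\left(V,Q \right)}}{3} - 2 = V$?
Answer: $\frac{28561}{11664} \approx 2.4486$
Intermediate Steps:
$w{\left(C \right)} = - \frac{1}{2} + \frac{C}{6}$
$K{\left(V,Q \right)} = 6 + 3 V$
$M{\left(T,H \right)} = \frac{641}{108} - \frac{2}{H}$ ($M{\left(T,H \right)} = 6 - \frac{\frac{6}{H} + \frac{- \frac{1}{2} + \frac{1}{6} \left(-4\right)}{6 + 3 \left(-4\right)}}{3} = 6 - \left(\frac{6}{H} + \frac{- \frac{1}{2} - \frac{2}{3}}{6 - 12}\right) \frac{1}{3} = 6 - \left(\frac{6}{H} - \frac{7}{6 \left(-6\right)}\right) \frac{1}{3} = 6 - \left(\frac{6}{H} - - \frac{7}{36}\right) \frac{1}{3} = 6 - \left(\frac{6}{H} + \frac{7}{36}\right) \frac{1}{3} = 6 - \left(\frac{7}{36} + \frac{6}{H}\right) \frac{1}{3} = 6 - \left(\frac{7}{108} + \frac{2}{H}\right) = \frac{641}{108} - \frac{2}{H}$)
$\left(-8 + M{\left(4 \left(-5\right) - 4,-4 \right)}\right)^{2} = \left(-8 + \left(\frac{641}{108} - \frac{2}{-4}\right)\right)^{2} = \left(-8 + \left(\frac{641}{108} - - \frac{1}{2}\right)\right)^{2} = \left(-8 + \left(\frac{641}{108} + \frac{1}{2}\right)\right)^{2} = \left(-8 + \frac{695}{108}\right)^{2} = \left(- \frac{169}{108}\right)^{2} = \frac{28561}{11664}$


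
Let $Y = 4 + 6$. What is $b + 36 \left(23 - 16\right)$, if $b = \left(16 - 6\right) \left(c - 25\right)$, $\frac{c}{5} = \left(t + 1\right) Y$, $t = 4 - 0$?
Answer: $2502$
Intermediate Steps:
$Y = 10$
$t = 4$ ($t = 4 + 0 = 4$)
$c = 250$ ($c = 5 \left(4 + 1\right) 10 = 5 \cdot 5 \cdot 10 = 5 \cdot 50 = 250$)
$b = 2250$ ($b = \left(16 - 6\right) \left(250 - 25\right) = 10 \cdot 225 = 2250$)
$b + 36 \left(23 - 16\right) = 2250 + 36 \left(23 - 16\right) = 2250 + 36 \cdot 7 = 2250 + 252 = 2502$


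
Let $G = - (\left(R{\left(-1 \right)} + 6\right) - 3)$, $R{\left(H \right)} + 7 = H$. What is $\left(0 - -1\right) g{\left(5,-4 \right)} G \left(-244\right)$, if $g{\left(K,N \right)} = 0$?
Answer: $0$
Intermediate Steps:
$R{\left(H \right)} = -7 + H$
$G = 5$ ($G = - (\left(\left(-7 - 1\right) + 6\right) - 3) = - (\left(-8 + 6\right) - 3) = - (-2 - 3) = \left(-1\right) \left(-5\right) = 5$)
$\left(0 - -1\right) g{\left(5,-4 \right)} G \left(-244\right) = \left(0 - -1\right) 0 \cdot 5 \left(-244\right) = \left(0 + 1\right) 0 \cdot 5 \left(-244\right) = 1 \cdot 0 \cdot 5 \left(-244\right) = 0 \cdot 5 \left(-244\right) = 0 \left(-244\right) = 0$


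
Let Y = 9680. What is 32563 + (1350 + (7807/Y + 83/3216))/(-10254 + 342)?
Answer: 313996859231329/9642790080 ≈ 32563.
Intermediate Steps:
32563 + (1350 + (7807/Y + 83/3216))/(-10254 + 342) = 32563 + (1350 + (7807/9680 + 83/3216))/(-10254 + 342) = 32563 + (1350 + (7807*(1/9680) + 83*(1/3216)))/(-9912) = 32563 + (1350 + (7807/9680 + 83/3216))*(-1/9912) = 32563 + (1350 + 809711/972840)*(-1/9912) = 32563 + (1314143711/972840)*(-1/9912) = 32563 - 1314143711/9642790080 = 313996859231329/9642790080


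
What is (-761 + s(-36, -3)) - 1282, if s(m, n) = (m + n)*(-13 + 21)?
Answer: -2355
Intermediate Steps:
s(m, n) = 8*m + 8*n (s(m, n) = (m + n)*8 = 8*m + 8*n)
(-761 + s(-36, -3)) - 1282 = (-761 + (8*(-36) + 8*(-3))) - 1282 = (-761 + (-288 - 24)) - 1282 = (-761 - 312) - 1282 = -1073 - 1282 = -2355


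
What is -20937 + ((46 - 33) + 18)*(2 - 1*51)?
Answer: -22456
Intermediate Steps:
-20937 + ((46 - 33) + 18)*(2 - 1*51) = -20937 + (13 + 18)*(2 - 51) = -20937 + 31*(-49) = -20937 - 1519 = -22456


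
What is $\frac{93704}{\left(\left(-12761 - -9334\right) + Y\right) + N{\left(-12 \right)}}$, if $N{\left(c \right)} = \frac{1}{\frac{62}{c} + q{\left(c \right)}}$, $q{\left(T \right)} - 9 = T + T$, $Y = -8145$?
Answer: $- \frac{5669092}{700109} \approx -8.0974$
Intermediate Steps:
$q{\left(T \right)} = 9 + 2 T$ ($q{\left(T \right)} = 9 + \left(T + T\right) = 9 + 2 T$)
$N{\left(c \right)} = \frac{1}{9 + 2 c + \frac{62}{c}}$ ($N{\left(c \right)} = \frac{1}{\frac{62}{c} + \left(9 + 2 c\right)} = \frac{1}{9 + 2 c + \frac{62}{c}}$)
$\frac{93704}{\left(\left(-12761 - -9334\right) + Y\right) + N{\left(-12 \right)}} = \frac{93704}{\left(\left(-12761 - -9334\right) - 8145\right) - \frac{12}{62 - 12 \left(9 + 2 \left(-12\right)\right)}} = \frac{93704}{\left(\left(-12761 + 9334\right) - 8145\right) - \frac{12}{62 - 12 \left(9 - 24\right)}} = \frac{93704}{\left(-3427 - 8145\right) - \frac{12}{62 - -180}} = \frac{93704}{-11572 - \frac{12}{62 + 180}} = \frac{93704}{-11572 - \frac{12}{242}} = \frac{93704}{-11572 - \frac{6}{121}} = \frac{93704}{- \frac{1400218}{121}} = 93704 \left(- \frac{121}{1400218}\right) = - \frac{5669092}{700109}$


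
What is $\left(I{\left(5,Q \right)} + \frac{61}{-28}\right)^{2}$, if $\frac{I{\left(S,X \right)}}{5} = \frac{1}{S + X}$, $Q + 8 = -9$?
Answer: $\frac{11881}{1764} \approx 6.7353$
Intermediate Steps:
$Q = -17$ ($Q = -8 - 9 = -17$)
$I{\left(S,X \right)} = \frac{5}{S + X}$
$\left(I{\left(5,Q \right)} + \frac{61}{-28}\right)^{2} = \left(\frac{5}{5 - 17} + \frac{61}{-28}\right)^{2} = \left(\frac{5}{-12} + 61 \left(- \frac{1}{28}\right)\right)^{2} = \left(5 \left(- \frac{1}{12}\right) - \frac{61}{28}\right)^{2} = \left(- \frac{5}{12} - \frac{61}{28}\right)^{2} = \left(- \frac{109}{42}\right)^{2} = \frac{11881}{1764}$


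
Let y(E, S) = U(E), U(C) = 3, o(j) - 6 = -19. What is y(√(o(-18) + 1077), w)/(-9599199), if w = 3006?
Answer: -1/3199733 ≈ -3.1253e-7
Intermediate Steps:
o(j) = -13 (o(j) = 6 - 19 = -13)
y(E, S) = 3
y(√(o(-18) + 1077), w)/(-9599199) = 3/(-9599199) = 3*(-1/9599199) = -1/3199733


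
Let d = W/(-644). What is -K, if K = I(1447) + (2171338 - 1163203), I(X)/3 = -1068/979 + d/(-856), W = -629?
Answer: -6113213992779/6063904 ≈ -1.0081e+6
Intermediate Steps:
d = 629/644 (d = -629/(-644) = -629*(-1/644) = 629/644 ≈ 0.97671)
I(X) = -19866261/6063904 (I(X) = 3*(-1068/979 + (629/644)/(-856)) = 3*(-1068*1/979 + (629/644)*(-1/856)) = 3*(-12/11 - 629/551264) = 3*(-6622087/6063904) = -19866261/6063904)
K = 6113213992779/6063904 (K = -19866261/6063904 + (2171338 - 1163203) = -19866261/6063904 + 1008135 = 6113213992779/6063904 ≈ 1.0081e+6)
-K = -1*6113213992779/6063904 = -6113213992779/6063904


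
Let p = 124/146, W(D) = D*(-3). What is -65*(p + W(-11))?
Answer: -160615/73 ≈ -2200.2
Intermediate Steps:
W(D) = -3*D
p = 62/73 (p = 124*(1/146) = 62/73 ≈ 0.84931)
-65*(p + W(-11)) = -65*(62/73 - 3*(-11)) = -65*(62/73 + 33) = -65*2471/73 = -160615/73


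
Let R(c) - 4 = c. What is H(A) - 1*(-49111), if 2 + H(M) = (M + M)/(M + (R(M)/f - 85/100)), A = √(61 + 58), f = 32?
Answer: 158447582971/3226319 + 37120*√119/3226319 ≈ 49111.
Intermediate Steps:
A = √119 ≈ 10.909
R(c) = 4 + c
H(M) = -2 + 2*M/(-29/40 + 33*M/32) (H(M) = -2 + (M + M)/(M + ((4 + M)/32 - 85/100)) = -2 + (2*M)/(M + ((4 + M)*(1/32) - 85*1/100)) = -2 + (2*M)/(M + ((⅛ + M/32) - 17/20)) = -2 + (2*M)/(M + (-29/40 + M/32)) = -2 + (2*M)/(-29/40 + 33*M/32) = -2 + 2*M/(-29/40 + 33*M/32))
H(A) - 1*(-49111) = 2*(116 - 5*√119)/(-116 + 165*√119) - 1*(-49111) = 2*(116 - 5*√119)/(-116 + 165*√119) + 49111 = 49111 + 2*(116 - 5*√119)/(-116 + 165*√119)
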